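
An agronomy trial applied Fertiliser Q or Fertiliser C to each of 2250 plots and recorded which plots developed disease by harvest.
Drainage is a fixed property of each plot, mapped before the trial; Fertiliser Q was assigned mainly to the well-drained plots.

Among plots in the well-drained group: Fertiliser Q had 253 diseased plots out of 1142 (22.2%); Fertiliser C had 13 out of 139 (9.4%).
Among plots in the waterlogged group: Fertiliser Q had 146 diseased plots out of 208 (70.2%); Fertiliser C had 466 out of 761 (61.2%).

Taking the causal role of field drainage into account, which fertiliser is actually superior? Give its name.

Since field drainage is a pre-existing factor (not a product of the fertiliser) and it affects the outcome on its own, it is a confounder. The stratified rates, not the pooled rate, identify the causal effect.
Within each level — well-drained: 22.2% vs 9.4%; waterlogged: 70.2% vs 61.2% — Fertiliser C is lower every time.

Fertiliser C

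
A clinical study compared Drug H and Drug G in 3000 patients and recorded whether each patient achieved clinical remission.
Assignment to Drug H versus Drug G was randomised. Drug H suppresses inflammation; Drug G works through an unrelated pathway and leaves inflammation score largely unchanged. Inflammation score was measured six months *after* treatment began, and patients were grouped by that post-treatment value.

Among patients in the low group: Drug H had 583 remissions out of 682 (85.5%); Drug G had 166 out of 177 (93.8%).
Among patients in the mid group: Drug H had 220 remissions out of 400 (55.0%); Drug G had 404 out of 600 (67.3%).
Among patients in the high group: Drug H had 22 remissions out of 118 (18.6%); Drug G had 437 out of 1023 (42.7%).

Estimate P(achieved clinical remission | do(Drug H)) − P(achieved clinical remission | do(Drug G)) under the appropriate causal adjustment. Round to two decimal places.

+0.13

The inflammation score-specific comparison favours Drug G throughout, but the pooled figures favour Drug H. The question is whether to condition on inflammation score.
The distribution of inflammation score is itself part of what the drug does — it is an intermediate outcome. Holding it fixed would remove that part of the effect; the total effect is the pooled difference.
The causal difference is the pooled difference: 0.688 − 0.559 = +0.128.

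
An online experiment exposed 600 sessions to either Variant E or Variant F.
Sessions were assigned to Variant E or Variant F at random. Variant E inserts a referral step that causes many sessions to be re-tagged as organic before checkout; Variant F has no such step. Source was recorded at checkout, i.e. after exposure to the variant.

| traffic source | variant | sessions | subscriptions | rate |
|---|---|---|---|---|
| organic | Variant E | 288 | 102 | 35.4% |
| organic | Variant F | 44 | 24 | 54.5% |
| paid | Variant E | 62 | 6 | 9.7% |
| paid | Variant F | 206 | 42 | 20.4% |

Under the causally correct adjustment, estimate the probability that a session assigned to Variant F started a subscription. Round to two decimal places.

The stratified and pooled comparisons disagree (Variant F wins within each traffic source; Variant E wins overall), so the answer turns on the causal role of traffic source.
Traffic source here is a post-treatment variable shaped by the variant; conditioning on it would introduce bias rather than remove it. The overall comparison is the causal one.
So P(outcome | do(Variant F)) is just the pooled rate for Variant F: 66/250 = 0.264.

0.26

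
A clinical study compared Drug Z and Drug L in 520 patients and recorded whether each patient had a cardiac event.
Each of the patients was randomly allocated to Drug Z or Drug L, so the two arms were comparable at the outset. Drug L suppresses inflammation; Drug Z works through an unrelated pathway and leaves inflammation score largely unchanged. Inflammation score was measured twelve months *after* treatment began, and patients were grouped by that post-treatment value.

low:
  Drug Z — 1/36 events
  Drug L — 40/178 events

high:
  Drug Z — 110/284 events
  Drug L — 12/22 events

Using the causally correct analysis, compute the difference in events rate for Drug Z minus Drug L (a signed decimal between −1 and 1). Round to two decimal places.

+0.09

The distribution of inflammation score is itself part of what the drug does — it is an intermediate outcome. Holding it fixed would remove that part of the effect; the total effect is the pooled difference.
The causal difference is the pooled difference: 0.347 − 0.260 = +0.087.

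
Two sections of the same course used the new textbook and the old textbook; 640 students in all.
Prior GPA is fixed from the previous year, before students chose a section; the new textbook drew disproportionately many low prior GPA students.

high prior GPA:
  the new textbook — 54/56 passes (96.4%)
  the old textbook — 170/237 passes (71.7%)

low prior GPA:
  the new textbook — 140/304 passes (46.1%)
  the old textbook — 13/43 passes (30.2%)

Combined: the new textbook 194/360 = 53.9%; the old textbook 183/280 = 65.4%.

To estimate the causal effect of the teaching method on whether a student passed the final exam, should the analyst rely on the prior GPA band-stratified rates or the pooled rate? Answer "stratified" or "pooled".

Within every prior GPA band level the new textbook has the higher rate, yet pooled the old textbook does — Simpson's reversal.
Prior GPA band differs across teaching methods for reasons unrelated to any effect of the teaching method itself, and it separately predicts the outcome — a classic confounder. We must compare within prior GPA band levels.
Within each level — high prior GPA: 96.4% vs 71.7%; low prior GPA: 46.1% vs 30.2% — the new textbook is higher every time.

stratified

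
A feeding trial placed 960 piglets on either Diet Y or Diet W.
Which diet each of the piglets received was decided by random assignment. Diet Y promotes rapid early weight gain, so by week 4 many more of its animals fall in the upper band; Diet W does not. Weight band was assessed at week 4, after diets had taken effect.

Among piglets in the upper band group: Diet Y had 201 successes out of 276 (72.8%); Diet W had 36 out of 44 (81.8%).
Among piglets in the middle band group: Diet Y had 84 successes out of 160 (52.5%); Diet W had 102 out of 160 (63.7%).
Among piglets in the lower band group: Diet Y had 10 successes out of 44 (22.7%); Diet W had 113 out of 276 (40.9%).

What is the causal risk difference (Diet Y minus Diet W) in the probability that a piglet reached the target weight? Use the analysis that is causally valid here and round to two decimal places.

+0.09

Within every week-4 weight band level Diet W has the higher rate, yet pooled Diet Y does — Simpson's reversal.
Stratifying would compare diets among piglets the diets themselves sorted into week-4 weight band groups — a form of selection on an intermediate. The unconditioned pooled rates give the total causal effect.
The causal difference is the pooled difference: 0.615 − 0.523 = +0.092.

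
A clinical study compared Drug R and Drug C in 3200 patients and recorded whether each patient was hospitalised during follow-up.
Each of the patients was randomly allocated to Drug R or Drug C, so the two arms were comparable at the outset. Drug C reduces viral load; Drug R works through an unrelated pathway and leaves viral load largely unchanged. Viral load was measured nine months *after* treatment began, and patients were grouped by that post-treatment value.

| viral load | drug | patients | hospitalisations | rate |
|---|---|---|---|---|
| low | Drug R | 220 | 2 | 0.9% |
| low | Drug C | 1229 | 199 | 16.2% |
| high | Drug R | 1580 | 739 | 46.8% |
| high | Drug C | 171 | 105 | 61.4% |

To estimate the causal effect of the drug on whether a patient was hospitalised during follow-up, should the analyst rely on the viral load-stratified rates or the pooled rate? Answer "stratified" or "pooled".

Within every viral load level Drug R has the lower rate, yet pooled Drug C does — Simpson's reversal.
Because the drug influences viral load, viral load is a post-treatment mediator, not a confounder. Stratifying on it would bias the estimate; the causal effect is the crude pooled difference.
Pooled: Drug R 41.2% vs Drug C 21.7%; Drug C is lower overall.

pooled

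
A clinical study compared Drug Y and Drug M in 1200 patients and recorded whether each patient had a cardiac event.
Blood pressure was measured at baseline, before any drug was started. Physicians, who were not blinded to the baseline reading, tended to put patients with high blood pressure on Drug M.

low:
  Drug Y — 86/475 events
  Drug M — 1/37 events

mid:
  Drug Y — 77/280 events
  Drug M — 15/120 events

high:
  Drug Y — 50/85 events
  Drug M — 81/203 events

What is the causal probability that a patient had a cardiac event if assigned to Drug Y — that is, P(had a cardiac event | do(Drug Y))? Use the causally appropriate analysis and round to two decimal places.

The stratified and pooled comparisons disagree (Drug M wins within each blood pressure; Drug Y wins overall), so the answer turns on the causal role of blood pressure.
Here blood pressure is a common cause — it drives both which drug a case falls under and the outcome. The crude comparison mixes populations; the stratum-specific rates are the causally relevant ones.
Standardising Drug Y to the population blood pressure mix: 0.427·86/475 + 0.333·77/280 + 0.240·50/85 = 0.310.

0.31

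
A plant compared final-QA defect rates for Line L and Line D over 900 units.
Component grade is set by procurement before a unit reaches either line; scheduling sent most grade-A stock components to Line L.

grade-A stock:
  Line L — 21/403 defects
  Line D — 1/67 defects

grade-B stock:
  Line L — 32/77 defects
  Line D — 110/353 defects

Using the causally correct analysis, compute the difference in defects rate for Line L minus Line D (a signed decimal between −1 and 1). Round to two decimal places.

+0.07

Nothing the line does changes component grade; the imbalance is an allocation artefact. With component grade also predicting the outcome, the pooled figure is confounded, and the within-stratum comparison is the causal one.
Adjusting over the population distribution of component grade: 0.522·(0.052−0.015) + 0.478·(0.416−0.312) = +0.069.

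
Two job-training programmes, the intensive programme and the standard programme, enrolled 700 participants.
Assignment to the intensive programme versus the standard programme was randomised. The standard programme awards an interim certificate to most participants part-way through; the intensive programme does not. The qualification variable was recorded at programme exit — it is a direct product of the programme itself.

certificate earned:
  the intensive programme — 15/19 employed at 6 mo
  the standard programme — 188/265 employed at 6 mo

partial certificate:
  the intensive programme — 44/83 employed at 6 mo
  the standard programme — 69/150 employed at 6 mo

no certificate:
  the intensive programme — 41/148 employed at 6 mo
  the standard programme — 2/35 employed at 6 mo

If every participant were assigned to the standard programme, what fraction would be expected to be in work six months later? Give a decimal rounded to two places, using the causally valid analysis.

The qualification attained during the programme-specific comparison favours the intensive programme throughout, but the pooled figures favour the standard programme. The question is whether to condition on qualification attained during the programme.
Qualification attained during the programme here is a post-treatment variable shaped by the programme; conditioning on it would introduce bias rather than remove it. The overall comparison is the causal one.
So P(outcome | do(the standard programme)) is just the pooled rate for the standard programme: 259/450 = 0.576.

0.58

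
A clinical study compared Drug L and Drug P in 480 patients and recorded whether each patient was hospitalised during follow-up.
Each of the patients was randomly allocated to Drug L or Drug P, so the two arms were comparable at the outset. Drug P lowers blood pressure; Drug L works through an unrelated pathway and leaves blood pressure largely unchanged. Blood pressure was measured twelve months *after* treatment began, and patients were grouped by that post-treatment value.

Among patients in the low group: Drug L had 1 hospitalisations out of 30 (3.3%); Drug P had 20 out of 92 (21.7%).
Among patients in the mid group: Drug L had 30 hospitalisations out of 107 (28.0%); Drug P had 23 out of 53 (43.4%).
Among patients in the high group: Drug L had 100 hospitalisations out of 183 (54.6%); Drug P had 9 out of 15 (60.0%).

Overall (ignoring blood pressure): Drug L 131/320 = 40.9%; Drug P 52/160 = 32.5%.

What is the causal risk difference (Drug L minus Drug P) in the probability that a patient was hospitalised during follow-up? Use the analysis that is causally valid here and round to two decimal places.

+0.08

Because the drug influences blood pressure, blood pressure is a post-treatment mediator, not a confounder. Stratifying on it would bias the estimate; the causal effect is the crude pooled difference.
The causal difference is the pooled difference: 0.409 − 0.325 = +0.084.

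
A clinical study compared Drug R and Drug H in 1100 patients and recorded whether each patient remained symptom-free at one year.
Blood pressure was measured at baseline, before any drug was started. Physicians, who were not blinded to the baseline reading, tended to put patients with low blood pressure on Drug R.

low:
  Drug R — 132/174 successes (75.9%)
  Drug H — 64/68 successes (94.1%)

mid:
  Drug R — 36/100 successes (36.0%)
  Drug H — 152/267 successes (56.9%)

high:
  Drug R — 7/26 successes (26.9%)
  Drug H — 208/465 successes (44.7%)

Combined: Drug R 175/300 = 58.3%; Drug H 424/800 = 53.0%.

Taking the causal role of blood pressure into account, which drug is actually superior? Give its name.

Drug H

The stratified and pooled comparisons disagree (Drug H wins within each blood pressure; Drug R wins overall), so the answer turns on the causal role of blood pressure.
Here blood pressure is a common cause — it drives both which drug a case falls under and the outcome. The crude comparison mixes populations; the stratum-specific rates are the causally relevant ones.
Within each level — low: 75.9% vs 94.1%; mid: 36.0% vs 56.9%; high: 26.9% vs 44.7% — Drug H is higher every time.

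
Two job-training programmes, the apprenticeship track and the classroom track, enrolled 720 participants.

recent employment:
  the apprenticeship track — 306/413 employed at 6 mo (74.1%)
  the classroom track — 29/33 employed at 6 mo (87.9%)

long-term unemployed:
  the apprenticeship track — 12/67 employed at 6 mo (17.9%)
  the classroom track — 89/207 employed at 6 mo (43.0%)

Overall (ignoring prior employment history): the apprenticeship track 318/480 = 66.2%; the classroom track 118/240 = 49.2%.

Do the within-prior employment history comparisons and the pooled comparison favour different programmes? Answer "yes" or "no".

Within each prior employment history level (recent employment 74.1% vs 87.9%; long-term unemployed 17.9% vs 43.0%), the classroom track has the higher rate every time. Pooled: 66.2% vs 49.2% — the apprenticeship track has the higher rate overall. The two comparisons disagree.

yes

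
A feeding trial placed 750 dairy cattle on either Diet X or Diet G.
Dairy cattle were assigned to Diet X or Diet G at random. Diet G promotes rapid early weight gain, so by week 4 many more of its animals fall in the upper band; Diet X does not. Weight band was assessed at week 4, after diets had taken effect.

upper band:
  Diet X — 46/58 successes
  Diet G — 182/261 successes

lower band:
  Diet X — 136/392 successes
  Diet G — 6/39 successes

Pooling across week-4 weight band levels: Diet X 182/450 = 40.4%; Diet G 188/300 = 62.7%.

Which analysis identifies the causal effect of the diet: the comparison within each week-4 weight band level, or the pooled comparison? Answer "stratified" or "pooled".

pooled

Diet X is higher inside every week-4 weight band stratum but Diet G is higher in aggregate. Whether to stratify depends on how week-4 weight band relates to the diet.
The distribution of week-4 weight band is itself part of what the diet does — it is an intermediate outcome. Holding it fixed would remove that part of the effect; the total effect is the pooled difference.
Pooled: Diet X 40.4% vs Diet G 62.7%; Diet G is higher overall.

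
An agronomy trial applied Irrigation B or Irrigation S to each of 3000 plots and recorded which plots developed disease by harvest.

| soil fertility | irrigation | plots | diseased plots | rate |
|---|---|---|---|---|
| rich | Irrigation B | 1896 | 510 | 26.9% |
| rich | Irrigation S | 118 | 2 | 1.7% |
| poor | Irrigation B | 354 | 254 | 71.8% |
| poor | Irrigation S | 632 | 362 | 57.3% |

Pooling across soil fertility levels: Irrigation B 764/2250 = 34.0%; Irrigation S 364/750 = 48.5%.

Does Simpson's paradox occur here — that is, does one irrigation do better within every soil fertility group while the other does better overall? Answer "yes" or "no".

Within each soil fertility level (rich 26.9% vs 1.7%; poor 71.8% vs 57.3%), Irrigation S has the lower rate every time. Pooled: 34.0% vs 48.5% — Irrigation B has the lower rate overall. The two comparisons disagree.

yes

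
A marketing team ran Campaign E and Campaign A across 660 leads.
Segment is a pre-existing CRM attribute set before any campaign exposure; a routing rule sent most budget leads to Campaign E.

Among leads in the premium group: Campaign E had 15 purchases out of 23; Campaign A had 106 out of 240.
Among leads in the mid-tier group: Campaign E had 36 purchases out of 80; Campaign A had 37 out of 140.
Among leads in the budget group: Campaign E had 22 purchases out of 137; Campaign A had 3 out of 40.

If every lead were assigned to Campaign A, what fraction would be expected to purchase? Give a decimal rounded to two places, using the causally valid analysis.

Campaign E is higher inside every customer segment stratum but Campaign A is higher in aggregate. Whether to stratify depends on how customer segment relates to the campaign.
Customer segment satisfies the back-door criterion: it is not a descendant of the campaign, and it blocks the spurious path from campaign to outcome. Adjusting for it (i.e., using the within-customer segment rates) gives the causal effect.
Standardising Campaign A to the population customer segment mix: 0.398·106/240 + 0.333·37/140 + 0.268·3/40 = 0.284.

0.28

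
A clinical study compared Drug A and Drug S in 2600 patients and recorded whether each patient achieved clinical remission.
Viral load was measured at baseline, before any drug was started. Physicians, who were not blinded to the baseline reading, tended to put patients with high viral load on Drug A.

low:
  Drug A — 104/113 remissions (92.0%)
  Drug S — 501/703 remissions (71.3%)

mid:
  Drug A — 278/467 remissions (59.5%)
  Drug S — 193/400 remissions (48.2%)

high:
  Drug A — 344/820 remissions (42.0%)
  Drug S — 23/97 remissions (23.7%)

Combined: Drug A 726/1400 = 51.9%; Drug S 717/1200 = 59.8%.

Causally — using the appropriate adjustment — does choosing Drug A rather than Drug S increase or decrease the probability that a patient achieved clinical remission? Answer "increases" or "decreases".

Drug A is higher inside every viral load stratum but Drug S is higher in aggregate. Whether to stratify depends on how viral load relates to the drug.
Viral load is set before the drug has any effect — it is not caused by the drug — and it independently drives the outcome. That makes it a confounder, so the causal comparison is within viral load levels.
Within each level — low: 92.0% vs 71.3%; mid: 59.5% vs 48.2%; high: 42.0% vs 23.7% — Drug A is higher every time.

increases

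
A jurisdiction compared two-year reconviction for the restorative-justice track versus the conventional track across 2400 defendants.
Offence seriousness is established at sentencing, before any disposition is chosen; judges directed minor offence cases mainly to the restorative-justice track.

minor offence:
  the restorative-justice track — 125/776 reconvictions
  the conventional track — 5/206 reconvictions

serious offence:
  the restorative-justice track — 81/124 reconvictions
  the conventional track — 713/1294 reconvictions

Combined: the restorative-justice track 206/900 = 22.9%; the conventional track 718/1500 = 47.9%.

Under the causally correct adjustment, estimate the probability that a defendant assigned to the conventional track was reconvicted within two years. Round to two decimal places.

Within every offence seriousness level the conventional track has the lower rate, yet pooled the restorative-justice track does — Simpson's reversal.
Here offence seriousness is a common cause — it drives both which disposition a case falls under and the outcome. The crude comparison mixes populations; the stratum-specific rates are the causally relevant ones.
Standardising the conventional track to the population offence seriousness mix: 0.409·5/206 + 0.591·713/1294 = 0.335.

0.34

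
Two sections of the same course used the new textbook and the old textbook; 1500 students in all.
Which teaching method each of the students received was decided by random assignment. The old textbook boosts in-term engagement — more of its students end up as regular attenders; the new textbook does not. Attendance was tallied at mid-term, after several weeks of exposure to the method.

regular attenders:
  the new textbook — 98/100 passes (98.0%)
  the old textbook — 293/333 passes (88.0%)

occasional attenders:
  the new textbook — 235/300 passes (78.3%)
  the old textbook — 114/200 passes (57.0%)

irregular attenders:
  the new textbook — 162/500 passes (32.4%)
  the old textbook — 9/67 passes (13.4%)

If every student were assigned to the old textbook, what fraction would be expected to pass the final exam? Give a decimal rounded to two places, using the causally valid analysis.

0.69

Mid-term attendance lies on the pathway teaching method → mid-term attendance → outcome, so adjusting for it blocks the indirect effect. For the total causal effect of teaching method, use the unadjusted pooled rates.
So P(outcome | do(the old textbook)) is just the pooled rate for the old textbook: 416/600 = 0.693.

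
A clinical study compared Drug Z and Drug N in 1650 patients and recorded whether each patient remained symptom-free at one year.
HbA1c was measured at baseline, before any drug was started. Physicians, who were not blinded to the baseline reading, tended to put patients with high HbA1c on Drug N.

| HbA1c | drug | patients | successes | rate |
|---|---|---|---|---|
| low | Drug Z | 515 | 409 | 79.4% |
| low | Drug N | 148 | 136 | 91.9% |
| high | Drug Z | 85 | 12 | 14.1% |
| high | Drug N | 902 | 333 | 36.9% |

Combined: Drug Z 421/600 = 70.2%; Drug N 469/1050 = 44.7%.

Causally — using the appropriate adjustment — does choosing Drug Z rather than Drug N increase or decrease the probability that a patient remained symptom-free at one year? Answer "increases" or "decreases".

decreases

The stratified and pooled comparisons disagree (Drug N wins within each HbA1c; Drug Z wins overall), so the answer turns on the causal role of HbA1c.
The imbalance in HbA1c arose from how patients were allocated, not from anything the drug did; and HbA1c independently affects the outcome. The pooled gap is confounded — condition on HbA1c.
Within each level — low: 79.4% vs 91.9%; high: 14.1% vs 36.9% — Drug N is higher every time.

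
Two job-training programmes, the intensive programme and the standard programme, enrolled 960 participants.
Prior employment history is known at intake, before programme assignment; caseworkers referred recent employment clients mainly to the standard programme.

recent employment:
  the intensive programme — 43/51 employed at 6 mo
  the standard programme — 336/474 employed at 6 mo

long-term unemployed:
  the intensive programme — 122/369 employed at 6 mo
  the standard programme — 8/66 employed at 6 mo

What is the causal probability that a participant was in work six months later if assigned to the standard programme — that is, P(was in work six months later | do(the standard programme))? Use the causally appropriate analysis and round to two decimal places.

Within every prior employment history level the intensive programme has the higher rate, yet pooled the standard programme does — Simpson's reversal.
The imbalance in prior employment history arose from how participants were allocated, not from anything the programme did; and prior employment history independently affects the outcome. The pooled gap is confounded — condition on prior employment history.
Standardising the standard programme to the population prior employment history mix: 0.547·336/474 + 0.453·8/66 = 0.443.

0.44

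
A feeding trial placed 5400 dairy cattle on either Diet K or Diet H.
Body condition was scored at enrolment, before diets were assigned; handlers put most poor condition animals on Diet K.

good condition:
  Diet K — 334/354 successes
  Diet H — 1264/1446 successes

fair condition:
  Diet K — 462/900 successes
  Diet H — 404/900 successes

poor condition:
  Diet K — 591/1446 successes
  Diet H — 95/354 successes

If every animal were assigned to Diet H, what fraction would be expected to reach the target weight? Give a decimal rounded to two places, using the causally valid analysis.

Starting body condition differs across diets for reasons unrelated to any effect of the diet itself, and it separately predicts the outcome — a classic confounder. We must compare within starting body condition levels.
Standardising Diet H to the population starting body condition mix: 0.333·1264/1446 + 0.333·404/900 + 0.333·95/354 = 0.530.

0.53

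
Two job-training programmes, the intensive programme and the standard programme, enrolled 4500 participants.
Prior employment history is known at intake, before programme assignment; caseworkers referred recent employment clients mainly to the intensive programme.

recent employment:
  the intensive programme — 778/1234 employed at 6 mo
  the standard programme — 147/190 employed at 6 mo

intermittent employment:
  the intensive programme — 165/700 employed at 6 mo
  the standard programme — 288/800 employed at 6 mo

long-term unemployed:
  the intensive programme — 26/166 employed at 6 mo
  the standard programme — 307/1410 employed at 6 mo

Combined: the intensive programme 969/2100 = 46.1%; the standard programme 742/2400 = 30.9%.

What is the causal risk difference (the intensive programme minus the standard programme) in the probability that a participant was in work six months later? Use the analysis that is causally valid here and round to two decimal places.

Here prior employment history is a common cause — it drives both which programme a case falls under and the outcome. The crude comparison mixes populations; the stratum-specific rates are the causally relevant ones.
Adjusting over the population distribution of prior employment history: 0.316·(0.630−0.774) + 0.333·(0.236−0.360) + 0.350·(0.157−0.218) = -0.108.

-0.11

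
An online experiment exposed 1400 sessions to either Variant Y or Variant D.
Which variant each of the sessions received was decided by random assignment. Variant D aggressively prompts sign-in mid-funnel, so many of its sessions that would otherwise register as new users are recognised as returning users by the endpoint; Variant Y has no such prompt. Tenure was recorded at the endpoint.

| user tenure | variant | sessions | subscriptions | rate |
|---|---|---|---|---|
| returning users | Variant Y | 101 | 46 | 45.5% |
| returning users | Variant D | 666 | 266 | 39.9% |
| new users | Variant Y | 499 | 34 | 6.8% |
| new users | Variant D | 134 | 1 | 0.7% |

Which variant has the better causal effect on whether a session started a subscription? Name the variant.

User tenure here is a post-treatment variable shaped by the variant; conditioning on it would introduce bias rather than remove it. The overall comparison is the causal one.
Pooled: Variant Y 13.3% vs Variant D 33.4%; Variant D is higher overall.

Variant D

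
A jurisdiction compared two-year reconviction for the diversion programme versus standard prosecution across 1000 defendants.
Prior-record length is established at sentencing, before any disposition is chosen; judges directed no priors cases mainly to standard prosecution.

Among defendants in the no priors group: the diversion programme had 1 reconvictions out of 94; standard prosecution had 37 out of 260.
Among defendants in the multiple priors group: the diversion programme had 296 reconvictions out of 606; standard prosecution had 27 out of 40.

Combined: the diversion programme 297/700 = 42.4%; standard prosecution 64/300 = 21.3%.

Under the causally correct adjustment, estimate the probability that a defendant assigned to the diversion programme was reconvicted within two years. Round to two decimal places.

0.32

Within every prior-record length level the diversion programme has the lower rate, yet pooled standard prosecution does — Simpson's reversal.
The imbalance in prior-record length arose from how defendants were allocated, not from anything the disposition did; and prior-record length independently affects the outcome. The pooled gap is confounded — condition on prior-record length.
Standardising the diversion programme to the population prior-record length mix: 0.354·1/94 + 0.646·296/606 = 0.319.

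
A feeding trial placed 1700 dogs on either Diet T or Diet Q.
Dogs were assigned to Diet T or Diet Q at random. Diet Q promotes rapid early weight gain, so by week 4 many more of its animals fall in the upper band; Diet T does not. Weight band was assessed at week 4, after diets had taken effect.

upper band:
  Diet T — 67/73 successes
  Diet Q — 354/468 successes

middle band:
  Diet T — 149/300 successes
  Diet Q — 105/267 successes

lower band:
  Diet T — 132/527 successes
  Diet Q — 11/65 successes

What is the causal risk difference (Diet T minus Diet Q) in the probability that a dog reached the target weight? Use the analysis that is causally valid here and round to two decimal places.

-0.20

The distribution of week-4 weight band is itself part of what the diet does — it is an intermediate outcome. Holding it fixed would remove that part of the effect; the total effect is the pooled difference.
The causal difference is the pooled difference: 0.387 − 0.588 = -0.201.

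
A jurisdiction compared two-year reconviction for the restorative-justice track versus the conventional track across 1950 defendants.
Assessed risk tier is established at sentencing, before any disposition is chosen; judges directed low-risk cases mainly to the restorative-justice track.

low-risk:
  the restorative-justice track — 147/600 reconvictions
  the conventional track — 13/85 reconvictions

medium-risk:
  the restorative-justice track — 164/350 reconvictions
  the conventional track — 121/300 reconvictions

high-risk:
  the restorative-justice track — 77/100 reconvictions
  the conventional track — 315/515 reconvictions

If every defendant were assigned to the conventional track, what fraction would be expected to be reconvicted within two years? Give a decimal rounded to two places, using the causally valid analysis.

Assessed risk tier differs across dispositions for reasons unrelated to any effect of the disposition itself, and it separately predicts the outcome — a classic confounder. We must compare within assessed risk tier levels.
Standardising the conventional track to the population assessed risk tier mix: 0.351·13/85 + 0.333·121/300 + 0.315·315/515 = 0.381.

0.38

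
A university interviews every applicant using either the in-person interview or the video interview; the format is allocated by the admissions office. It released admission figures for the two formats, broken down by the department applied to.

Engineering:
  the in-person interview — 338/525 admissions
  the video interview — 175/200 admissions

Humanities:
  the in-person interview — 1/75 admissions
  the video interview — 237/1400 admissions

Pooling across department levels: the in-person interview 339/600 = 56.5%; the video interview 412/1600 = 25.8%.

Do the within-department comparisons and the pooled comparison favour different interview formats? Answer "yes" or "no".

Within each department level (Engineering 64.4% vs 87.5%; Humanities 1.3% vs 16.9%), the video interview has the higher rate every time. Pooled: 56.5% vs 25.8% — the in-person interview has the higher rate overall. The two comparisons disagree.

yes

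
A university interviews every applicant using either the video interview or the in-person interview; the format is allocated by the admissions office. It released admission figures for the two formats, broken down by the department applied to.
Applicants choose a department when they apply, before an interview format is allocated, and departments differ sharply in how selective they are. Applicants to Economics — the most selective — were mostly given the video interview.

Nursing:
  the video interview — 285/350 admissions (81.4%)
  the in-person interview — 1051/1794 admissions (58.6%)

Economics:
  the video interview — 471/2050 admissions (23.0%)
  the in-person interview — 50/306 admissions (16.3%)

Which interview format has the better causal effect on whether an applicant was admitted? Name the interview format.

the video interview

Within every department level the video interview has the higher rate, yet pooled the in-person interview does — Simpson's reversal.
The imbalance in department arose from how applicants were allocated, not from anything the interview format did; and department independently affects the outcome. The pooled gap is confounded — condition on department.
Within each level — Nursing: 81.4% vs 58.6%; Economics: 23.0% vs 16.3% — the video interview is higher every time.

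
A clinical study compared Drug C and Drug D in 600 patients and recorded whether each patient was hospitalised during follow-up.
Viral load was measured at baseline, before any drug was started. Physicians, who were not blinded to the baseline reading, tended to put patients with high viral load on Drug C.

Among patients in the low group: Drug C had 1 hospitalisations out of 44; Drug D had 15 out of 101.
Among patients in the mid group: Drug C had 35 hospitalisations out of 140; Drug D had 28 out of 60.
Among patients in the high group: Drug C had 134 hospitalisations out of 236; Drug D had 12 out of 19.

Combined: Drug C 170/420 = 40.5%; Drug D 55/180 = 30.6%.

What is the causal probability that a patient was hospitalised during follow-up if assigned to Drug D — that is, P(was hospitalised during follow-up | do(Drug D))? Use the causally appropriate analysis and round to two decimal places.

Viral load differs across drugs for reasons unrelated to any effect of the drug itself, and it separately predicts the outcome — a classic confounder. We must compare within viral load levels.
Standardising Drug D to the population viral load mix: 0.242·15/101 + 0.333·28/60 + 0.425·12/19 = 0.460.

0.46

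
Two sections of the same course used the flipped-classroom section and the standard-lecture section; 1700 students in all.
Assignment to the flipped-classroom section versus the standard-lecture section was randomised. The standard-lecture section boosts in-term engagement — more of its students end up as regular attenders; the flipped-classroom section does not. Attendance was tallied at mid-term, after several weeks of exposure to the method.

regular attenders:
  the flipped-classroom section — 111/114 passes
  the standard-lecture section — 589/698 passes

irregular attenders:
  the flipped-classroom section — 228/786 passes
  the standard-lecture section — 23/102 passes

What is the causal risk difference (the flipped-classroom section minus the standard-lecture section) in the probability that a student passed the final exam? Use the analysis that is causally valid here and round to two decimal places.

Stratifying would compare teaching methods among students the teaching methods themselves sorted into mid-term attendance groups — a form of selection on an intermediate. The unconditioned pooled rates give the total causal effect.
The causal difference is the pooled difference: 0.377 − 0.765 = -0.388.

-0.39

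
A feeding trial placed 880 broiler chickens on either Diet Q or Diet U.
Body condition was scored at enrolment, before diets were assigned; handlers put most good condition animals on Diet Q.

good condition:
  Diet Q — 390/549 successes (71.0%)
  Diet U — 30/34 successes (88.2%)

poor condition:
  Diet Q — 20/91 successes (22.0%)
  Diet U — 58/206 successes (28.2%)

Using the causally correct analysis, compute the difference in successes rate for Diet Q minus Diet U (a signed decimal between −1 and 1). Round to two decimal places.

Nothing the diet does changes starting body condition; the imbalance is an allocation artefact. With starting body condition also predicting the outcome, the pooled figure is confounded, and the within-stratum comparison is the causal one.
Adjusting over the population distribution of starting body condition: 0.662·(0.710−0.882) + 0.338·(0.220−0.282) = -0.135.

-0.13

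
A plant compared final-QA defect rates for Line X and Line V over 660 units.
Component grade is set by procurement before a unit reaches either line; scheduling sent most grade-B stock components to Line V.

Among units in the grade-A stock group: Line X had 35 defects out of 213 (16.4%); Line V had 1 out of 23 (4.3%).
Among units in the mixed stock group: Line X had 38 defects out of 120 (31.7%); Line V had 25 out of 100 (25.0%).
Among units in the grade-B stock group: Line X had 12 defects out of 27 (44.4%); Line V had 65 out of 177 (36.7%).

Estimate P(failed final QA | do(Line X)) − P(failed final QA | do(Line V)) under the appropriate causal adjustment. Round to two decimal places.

+0.09

The imbalance in component grade arose from how units were allocated, not from anything the line did; and component grade independently affects the outcome. The pooled gap is confounded — condition on component grade.
Adjusting over the population distribution of component grade: 0.358·(0.164−0.043) + 0.333·(0.317−0.250) + 0.309·(0.444−0.367) = +0.089.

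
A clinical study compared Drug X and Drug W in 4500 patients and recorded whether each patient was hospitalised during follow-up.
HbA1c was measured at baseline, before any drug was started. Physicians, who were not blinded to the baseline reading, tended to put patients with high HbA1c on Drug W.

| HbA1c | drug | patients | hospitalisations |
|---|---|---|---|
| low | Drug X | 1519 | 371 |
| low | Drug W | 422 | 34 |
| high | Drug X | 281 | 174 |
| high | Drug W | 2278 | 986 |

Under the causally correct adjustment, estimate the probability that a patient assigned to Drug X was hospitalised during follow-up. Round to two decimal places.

The imbalance in HbA1c arose from how patients were allocated, not from anything the drug did; and HbA1c independently affects the outcome. The pooled gap is confounded — condition on HbA1c.
Standardising Drug X to the population HbA1c mix: 0.431·371/1519 + 0.569·174/281 = 0.457.

0.46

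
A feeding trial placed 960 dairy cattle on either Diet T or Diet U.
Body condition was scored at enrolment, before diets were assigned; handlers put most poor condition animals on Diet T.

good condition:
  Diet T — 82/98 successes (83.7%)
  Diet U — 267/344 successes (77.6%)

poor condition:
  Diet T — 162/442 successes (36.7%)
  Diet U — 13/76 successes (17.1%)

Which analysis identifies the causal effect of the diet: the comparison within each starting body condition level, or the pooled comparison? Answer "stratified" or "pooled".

stratified

Diet T is higher inside every starting body condition stratum but Diet U is higher in aggregate. Whether to stratify depends on how starting body condition relates to the diet.
Here starting body condition is a common cause — it drives both which diet a case falls under and the outcome. The crude comparison mixes populations; the stratum-specific rates are the causally relevant ones.
Within each level — good condition: 83.7% vs 77.6%; poor condition: 36.7% vs 17.1% — Diet T is higher every time.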